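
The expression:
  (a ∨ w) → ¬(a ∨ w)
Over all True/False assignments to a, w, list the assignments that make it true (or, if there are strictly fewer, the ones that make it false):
is true only for:
  a=False, w=False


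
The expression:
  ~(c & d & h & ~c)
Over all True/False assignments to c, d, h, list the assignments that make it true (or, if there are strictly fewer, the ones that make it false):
is always true.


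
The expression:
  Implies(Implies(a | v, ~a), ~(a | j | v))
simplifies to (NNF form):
a | (~j & ~v)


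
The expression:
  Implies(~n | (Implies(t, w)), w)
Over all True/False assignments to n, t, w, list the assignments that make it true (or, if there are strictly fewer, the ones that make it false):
is false only for:
  n=False, t=False, w=False;
  n=False, t=True, w=False;
  n=True, t=False, w=False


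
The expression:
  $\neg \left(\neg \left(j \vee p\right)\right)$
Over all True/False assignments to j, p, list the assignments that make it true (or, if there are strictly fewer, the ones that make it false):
is false only for:
  j=False, p=False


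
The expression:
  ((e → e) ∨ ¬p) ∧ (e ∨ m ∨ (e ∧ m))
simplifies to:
e ∨ m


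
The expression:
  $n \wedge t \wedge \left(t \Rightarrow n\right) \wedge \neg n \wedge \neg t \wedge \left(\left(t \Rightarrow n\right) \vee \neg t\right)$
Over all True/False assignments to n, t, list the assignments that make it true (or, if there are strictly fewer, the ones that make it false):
is never true.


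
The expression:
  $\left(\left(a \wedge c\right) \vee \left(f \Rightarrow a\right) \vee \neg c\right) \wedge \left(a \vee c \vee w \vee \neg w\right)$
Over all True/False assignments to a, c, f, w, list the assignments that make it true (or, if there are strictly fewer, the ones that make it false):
is false only for:
  a=False, c=True, f=True, w=False;
  a=False, c=True, f=True, w=True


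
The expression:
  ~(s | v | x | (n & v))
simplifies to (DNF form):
~s & ~v & ~x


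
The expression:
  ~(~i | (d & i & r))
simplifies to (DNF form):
(i & ~d) | (i & ~r)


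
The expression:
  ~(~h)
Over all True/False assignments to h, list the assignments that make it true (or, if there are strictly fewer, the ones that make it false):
is true only for:
  h=True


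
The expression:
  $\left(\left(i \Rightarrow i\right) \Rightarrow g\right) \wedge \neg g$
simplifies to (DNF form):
$\text{False}$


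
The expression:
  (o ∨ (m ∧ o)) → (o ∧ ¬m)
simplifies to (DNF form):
¬m ∨ ¬o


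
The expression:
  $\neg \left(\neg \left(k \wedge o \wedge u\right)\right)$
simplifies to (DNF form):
$k \wedge o \wedge u$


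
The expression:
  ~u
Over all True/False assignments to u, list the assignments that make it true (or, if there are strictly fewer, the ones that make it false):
is true only for:
  u=False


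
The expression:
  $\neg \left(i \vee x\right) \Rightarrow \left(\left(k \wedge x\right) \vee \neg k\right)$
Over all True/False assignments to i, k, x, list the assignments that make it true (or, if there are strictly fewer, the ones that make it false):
is false only for:
  i=False, k=True, x=False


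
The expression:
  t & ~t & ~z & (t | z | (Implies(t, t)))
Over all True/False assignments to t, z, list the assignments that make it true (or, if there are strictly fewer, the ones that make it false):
is never true.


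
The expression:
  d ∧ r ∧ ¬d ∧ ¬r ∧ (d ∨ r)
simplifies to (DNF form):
False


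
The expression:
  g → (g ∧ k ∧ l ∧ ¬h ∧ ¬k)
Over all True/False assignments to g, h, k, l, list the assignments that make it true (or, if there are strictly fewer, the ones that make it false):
is true only for:
  g=False, h=False, k=False, l=False;
  g=False, h=False, k=False, l=True;
  g=False, h=False, k=True, l=False;
  g=False, h=False, k=True, l=True;
  g=False, h=True, k=False, l=False;
  g=False, h=True, k=False, l=True;
  g=False, h=True, k=True, l=False;
  g=False, h=True, k=True, l=True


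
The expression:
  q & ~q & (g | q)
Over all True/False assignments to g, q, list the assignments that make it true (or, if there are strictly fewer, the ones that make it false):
is never true.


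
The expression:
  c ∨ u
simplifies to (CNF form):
c ∨ u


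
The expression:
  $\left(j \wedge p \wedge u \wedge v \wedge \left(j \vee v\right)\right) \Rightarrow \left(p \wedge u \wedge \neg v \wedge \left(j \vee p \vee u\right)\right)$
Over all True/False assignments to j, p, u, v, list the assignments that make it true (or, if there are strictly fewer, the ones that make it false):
is false only for:
  j=True, p=True, u=True, v=True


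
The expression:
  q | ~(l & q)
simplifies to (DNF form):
True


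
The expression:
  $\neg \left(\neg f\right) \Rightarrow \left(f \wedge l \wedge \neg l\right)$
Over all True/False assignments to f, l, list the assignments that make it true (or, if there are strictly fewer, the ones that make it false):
is true only for:
  f=False, l=False;
  f=False, l=True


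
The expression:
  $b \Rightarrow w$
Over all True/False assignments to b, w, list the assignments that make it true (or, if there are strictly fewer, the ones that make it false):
is false only for:
  b=True, w=False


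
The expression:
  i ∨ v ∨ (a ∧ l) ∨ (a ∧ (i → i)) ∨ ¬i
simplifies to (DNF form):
True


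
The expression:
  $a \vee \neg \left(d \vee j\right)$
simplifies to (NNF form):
$a \vee \left(\neg d \wedge \neg j\right)$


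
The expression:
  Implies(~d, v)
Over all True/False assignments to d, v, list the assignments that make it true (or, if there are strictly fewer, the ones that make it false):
is false only for:
  d=False, v=False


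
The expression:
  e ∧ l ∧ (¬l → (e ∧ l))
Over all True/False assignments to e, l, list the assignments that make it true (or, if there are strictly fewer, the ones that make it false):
is true only for:
  e=True, l=True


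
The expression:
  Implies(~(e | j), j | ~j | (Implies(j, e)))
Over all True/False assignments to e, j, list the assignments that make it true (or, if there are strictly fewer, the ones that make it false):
is always true.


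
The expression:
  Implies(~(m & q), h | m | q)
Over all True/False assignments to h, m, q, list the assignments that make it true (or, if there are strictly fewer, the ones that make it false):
is false only for:
  h=False, m=False, q=False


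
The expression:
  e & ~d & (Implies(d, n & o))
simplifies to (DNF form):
e & ~d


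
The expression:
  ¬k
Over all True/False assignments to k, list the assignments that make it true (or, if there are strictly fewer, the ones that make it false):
is true only for:
  k=False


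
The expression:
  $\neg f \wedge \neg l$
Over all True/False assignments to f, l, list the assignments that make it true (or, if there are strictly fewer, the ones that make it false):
is true only for:
  f=False, l=False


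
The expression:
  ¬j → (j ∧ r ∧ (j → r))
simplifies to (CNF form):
j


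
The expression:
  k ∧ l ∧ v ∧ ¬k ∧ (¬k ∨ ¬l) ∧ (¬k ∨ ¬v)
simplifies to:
False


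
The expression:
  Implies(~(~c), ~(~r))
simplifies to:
r | ~c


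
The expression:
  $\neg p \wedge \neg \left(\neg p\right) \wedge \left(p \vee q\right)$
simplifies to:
$\text{False}$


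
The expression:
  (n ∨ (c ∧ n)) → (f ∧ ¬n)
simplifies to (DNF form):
¬n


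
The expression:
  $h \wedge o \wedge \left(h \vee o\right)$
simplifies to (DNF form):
$h \wedge o$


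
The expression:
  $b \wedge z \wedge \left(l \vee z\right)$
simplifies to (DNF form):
$b \wedge z$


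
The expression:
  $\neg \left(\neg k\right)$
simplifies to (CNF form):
$k$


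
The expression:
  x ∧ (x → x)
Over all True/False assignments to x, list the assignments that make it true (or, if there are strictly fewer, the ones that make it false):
is true only for:
  x=True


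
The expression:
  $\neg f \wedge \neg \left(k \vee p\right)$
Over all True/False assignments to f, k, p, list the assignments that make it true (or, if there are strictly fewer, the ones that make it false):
is true only for:
  f=False, k=False, p=False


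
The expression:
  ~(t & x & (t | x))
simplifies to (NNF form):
~t | ~x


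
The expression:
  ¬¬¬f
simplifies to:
¬f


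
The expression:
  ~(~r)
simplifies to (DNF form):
r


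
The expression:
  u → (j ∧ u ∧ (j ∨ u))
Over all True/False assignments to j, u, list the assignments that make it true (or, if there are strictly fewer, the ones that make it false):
is false only for:
  j=False, u=True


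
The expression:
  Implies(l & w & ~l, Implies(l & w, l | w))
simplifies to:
True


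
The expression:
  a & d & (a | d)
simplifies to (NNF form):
a & d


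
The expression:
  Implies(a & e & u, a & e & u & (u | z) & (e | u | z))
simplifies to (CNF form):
True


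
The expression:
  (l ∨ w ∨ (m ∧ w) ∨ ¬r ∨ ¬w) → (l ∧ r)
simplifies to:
l ∧ r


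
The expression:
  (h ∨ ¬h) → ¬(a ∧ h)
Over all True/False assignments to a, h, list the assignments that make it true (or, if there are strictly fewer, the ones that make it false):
is false only for:
  a=True, h=True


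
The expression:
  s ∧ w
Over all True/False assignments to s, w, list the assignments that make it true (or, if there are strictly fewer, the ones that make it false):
is true only for:
  s=True, w=True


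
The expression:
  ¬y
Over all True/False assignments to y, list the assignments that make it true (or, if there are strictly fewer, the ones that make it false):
is true only for:
  y=False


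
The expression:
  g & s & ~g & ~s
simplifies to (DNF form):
False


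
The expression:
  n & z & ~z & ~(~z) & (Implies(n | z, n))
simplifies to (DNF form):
False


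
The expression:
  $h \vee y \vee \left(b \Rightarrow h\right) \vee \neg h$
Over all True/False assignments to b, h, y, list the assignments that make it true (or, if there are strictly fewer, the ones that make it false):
is always true.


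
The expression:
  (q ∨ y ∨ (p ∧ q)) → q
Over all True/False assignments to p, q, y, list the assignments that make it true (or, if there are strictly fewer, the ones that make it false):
is false only for:
  p=False, q=False, y=True;
  p=True, q=False, y=True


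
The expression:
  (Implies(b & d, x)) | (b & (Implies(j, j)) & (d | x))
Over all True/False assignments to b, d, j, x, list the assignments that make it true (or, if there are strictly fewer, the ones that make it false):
is always true.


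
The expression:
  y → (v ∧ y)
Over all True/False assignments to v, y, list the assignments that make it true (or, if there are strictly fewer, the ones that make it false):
is false only for:
  v=False, y=True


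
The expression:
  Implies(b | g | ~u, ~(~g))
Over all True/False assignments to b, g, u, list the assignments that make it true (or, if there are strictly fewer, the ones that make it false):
is false only for:
  b=False, g=False, u=False;
  b=True, g=False, u=False;
  b=True, g=False, u=True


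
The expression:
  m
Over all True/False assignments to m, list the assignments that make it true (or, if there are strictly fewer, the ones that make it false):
is true only for:
  m=True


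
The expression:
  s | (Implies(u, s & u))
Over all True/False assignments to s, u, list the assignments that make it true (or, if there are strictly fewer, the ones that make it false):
is false only for:
  s=False, u=True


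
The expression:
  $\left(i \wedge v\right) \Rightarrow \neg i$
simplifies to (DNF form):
$\neg i \vee \neg v$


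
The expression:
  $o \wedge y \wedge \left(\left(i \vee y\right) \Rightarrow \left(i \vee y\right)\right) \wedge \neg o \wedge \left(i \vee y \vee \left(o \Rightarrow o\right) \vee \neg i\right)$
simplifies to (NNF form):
$\text{False}$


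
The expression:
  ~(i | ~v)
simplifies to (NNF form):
v & ~i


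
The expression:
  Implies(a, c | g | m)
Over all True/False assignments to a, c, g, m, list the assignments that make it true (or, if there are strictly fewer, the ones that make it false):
is false only for:
  a=True, c=False, g=False, m=False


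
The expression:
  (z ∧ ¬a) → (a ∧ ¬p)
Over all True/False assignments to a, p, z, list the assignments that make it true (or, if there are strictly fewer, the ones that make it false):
is false only for:
  a=False, p=False, z=True;
  a=False, p=True, z=True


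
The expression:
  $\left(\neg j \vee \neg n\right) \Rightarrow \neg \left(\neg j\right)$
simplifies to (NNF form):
$j$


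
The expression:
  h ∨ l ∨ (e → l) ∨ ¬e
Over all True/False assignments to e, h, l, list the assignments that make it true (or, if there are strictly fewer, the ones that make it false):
is false only for:
  e=True, h=False, l=False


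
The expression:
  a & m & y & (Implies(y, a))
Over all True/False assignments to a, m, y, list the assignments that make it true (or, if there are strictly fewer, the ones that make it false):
is true only for:
  a=True, m=True, y=True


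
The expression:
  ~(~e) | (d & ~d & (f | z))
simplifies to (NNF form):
e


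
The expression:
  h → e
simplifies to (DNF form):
e ∨ ¬h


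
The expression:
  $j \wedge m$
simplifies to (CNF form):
$j \wedge m$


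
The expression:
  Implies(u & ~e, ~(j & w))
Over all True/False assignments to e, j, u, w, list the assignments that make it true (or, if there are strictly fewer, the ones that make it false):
is false only for:
  e=False, j=True, u=True, w=True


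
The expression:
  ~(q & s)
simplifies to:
~q | ~s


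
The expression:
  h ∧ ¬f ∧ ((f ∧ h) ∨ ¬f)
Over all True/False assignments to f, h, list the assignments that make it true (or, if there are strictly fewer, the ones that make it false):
is true only for:
  f=False, h=True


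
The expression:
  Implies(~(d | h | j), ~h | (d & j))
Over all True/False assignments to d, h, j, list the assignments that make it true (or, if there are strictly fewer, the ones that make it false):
is always true.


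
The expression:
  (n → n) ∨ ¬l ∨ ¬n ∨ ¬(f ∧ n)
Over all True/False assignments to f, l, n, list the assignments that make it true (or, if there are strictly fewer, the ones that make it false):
is always true.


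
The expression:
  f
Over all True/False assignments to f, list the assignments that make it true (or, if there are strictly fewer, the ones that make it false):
is true only for:
  f=True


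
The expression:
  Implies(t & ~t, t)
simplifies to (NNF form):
True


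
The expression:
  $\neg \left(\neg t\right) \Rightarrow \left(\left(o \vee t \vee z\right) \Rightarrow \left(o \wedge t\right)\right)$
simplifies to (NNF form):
$o \vee \neg t$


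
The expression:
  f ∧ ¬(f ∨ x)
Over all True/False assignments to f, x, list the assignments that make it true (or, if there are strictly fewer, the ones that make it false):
is never true.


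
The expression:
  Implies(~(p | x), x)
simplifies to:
p | x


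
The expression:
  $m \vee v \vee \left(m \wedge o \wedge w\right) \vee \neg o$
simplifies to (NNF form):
$m \vee v \vee \neg o$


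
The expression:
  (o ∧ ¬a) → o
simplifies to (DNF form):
True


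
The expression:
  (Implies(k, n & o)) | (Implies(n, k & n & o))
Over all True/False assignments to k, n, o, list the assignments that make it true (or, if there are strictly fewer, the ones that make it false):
is false only for:
  k=True, n=True, o=False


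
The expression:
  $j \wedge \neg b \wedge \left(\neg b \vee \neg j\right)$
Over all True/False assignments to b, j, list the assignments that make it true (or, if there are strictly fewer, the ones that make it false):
is true only for:
  b=False, j=True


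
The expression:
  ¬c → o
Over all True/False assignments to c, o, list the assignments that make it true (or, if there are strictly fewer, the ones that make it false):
is false only for:
  c=False, o=False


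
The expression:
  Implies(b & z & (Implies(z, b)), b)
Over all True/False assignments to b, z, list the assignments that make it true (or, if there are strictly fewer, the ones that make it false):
is always true.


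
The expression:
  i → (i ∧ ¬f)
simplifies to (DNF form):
¬f ∨ ¬i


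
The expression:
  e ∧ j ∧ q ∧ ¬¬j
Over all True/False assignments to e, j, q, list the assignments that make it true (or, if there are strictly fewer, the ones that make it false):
is true only for:
  e=True, j=True, q=True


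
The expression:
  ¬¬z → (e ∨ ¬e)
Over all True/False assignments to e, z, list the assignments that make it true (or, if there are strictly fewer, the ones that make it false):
is always true.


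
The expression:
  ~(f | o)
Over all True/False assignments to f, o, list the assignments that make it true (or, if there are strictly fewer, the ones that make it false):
is true only for:
  f=False, o=False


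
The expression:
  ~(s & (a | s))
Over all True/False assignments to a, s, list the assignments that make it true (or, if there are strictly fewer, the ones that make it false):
is true only for:
  a=False, s=False;
  a=True, s=False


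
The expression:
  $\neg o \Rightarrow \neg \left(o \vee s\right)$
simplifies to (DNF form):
$o \vee \neg s$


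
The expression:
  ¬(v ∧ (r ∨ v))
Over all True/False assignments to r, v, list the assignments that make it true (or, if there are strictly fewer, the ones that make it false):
is true only for:
  r=False, v=False;
  r=True, v=False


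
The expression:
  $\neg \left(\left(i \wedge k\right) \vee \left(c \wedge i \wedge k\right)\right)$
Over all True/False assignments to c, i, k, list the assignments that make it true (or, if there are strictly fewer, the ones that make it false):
is false only for:
  c=False, i=True, k=True;
  c=True, i=True, k=True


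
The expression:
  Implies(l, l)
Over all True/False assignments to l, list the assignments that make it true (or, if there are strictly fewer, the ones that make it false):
is always true.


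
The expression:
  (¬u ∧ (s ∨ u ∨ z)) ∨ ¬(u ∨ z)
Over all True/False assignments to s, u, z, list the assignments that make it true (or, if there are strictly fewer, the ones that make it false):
is true only for:
  s=False, u=False, z=False;
  s=False, u=False, z=True;
  s=True, u=False, z=False;
  s=True, u=False, z=True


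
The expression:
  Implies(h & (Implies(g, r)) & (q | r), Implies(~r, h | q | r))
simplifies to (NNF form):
True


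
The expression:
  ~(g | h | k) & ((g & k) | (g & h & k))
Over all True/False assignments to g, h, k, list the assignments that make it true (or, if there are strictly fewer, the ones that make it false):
is never true.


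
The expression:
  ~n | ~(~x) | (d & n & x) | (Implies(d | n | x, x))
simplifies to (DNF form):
x | ~n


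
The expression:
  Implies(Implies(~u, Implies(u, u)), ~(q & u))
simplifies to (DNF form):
~q | ~u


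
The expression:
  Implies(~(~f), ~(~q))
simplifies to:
q | ~f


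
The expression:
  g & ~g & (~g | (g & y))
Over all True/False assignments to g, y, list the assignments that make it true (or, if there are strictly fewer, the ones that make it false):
is never true.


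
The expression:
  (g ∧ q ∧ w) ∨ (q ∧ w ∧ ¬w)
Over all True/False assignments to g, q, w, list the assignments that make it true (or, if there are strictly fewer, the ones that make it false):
is true only for:
  g=True, q=True, w=True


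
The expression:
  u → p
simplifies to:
p ∨ ¬u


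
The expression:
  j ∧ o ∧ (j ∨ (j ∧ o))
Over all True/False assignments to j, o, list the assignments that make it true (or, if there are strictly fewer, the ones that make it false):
is true only for:
  j=True, o=True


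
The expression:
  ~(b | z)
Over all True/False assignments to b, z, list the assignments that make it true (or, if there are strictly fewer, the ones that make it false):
is true only for:
  b=False, z=False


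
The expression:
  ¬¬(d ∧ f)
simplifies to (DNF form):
d ∧ f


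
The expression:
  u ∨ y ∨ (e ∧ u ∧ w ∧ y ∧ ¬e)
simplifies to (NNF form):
u ∨ y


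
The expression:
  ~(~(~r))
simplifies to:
~r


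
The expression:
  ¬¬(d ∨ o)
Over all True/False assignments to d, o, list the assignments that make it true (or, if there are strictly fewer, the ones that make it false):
is false only for:
  d=False, o=False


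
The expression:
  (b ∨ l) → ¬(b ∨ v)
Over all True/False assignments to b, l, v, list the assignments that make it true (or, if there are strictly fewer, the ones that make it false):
is true only for:
  b=False, l=False, v=False;
  b=False, l=False, v=True;
  b=False, l=True, v=False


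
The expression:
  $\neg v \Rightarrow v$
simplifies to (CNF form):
$v$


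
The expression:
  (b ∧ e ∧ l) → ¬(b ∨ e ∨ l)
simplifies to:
¬b ∨ ¬e ∨ ¬l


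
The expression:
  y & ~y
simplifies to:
False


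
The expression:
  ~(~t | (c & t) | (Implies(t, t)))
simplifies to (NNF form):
False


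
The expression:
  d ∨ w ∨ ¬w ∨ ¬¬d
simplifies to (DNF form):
True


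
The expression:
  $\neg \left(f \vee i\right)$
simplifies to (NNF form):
$\neg f \wedge \neg i$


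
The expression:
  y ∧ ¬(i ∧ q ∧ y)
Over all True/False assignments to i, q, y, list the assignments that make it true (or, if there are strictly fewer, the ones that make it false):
is true only for:
  i=False, q=False, y=True;
  i=False, q=True, y=True;
  i=True, q=False, y=True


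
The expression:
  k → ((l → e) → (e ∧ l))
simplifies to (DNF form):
l ∨ ¬k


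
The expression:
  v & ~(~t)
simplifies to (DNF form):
t & v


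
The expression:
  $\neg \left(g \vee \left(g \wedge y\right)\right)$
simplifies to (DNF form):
$\neg g$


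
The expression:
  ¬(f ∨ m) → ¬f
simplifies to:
True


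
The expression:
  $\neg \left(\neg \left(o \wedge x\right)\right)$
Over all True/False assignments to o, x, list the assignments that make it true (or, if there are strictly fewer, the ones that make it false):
is true only for:
  o=True, x=True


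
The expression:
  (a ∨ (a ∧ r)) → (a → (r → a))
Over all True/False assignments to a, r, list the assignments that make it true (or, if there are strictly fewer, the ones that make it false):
is always true.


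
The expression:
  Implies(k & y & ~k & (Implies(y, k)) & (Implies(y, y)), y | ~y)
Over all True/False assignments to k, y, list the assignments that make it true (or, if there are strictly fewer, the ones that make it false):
is always true.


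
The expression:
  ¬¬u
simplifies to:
u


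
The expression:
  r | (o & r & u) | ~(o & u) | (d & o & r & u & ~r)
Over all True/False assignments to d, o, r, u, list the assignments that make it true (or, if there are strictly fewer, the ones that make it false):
is false only for:
  d=False, o=True, r=False, u=True;
  d=True, o=True, r=False, u=True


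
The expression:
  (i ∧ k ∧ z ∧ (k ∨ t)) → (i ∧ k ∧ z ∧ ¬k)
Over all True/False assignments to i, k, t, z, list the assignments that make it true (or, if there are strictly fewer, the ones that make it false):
is false only for:
  i=True, k=True, t=False, z=True;
  i=True, k=True, t=True, z=True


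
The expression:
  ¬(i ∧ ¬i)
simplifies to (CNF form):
True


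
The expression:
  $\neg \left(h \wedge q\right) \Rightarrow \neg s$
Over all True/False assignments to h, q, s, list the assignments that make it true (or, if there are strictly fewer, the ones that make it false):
is false only for:
  h=False, q=False, s=True;
  h=False, q=True, s=True;
  h=True, q=False, s=True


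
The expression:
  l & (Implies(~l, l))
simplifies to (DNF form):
l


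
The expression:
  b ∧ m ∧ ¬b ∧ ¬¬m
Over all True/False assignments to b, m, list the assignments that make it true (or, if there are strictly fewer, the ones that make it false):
is never true.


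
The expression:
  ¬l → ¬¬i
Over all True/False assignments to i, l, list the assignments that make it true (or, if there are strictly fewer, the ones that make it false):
is false only for:
  i=False, l=False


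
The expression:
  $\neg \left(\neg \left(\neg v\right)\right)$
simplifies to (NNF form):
$\neg v$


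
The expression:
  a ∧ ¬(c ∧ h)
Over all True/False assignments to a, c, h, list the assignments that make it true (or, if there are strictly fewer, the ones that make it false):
is true only for:
  a=True, c=False, h=False;
  a=True, c=False, h=True;
  a=True, c=True, h=False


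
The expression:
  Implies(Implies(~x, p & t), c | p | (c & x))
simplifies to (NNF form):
c | p | ~x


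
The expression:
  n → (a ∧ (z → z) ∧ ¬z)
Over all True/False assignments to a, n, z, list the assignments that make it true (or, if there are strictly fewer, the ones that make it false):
is false only for:
  a=False, n=True, z=False;
  a=False, n=True, z=True;
  a=True, n=True, z=True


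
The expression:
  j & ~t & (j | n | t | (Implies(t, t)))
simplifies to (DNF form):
j & ~t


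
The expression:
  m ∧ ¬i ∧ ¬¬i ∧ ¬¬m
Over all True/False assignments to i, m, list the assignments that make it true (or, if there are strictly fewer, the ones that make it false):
is never true.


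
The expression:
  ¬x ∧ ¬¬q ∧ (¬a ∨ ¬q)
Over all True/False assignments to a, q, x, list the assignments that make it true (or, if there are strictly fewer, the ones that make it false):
is true only for:
  a=False, q=True, x=False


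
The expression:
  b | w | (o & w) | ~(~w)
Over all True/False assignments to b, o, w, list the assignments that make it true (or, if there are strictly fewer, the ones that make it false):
is false only for:
  b=False, o=False, w=False;
  b=False, o=True, w=False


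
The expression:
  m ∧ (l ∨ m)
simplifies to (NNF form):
m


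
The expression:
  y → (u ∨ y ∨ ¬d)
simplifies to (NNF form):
True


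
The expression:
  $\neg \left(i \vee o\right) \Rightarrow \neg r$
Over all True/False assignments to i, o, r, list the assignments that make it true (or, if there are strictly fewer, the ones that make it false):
is false only for:
  i=False, o=False, r=True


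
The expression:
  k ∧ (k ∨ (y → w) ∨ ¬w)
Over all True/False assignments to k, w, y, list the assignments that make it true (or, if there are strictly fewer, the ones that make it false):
is true only for:
  k=True, w=False, y=False;
  k=True, w=False, y=True;
  k=True, w=True, y=False;
  k=True, w=True, y=True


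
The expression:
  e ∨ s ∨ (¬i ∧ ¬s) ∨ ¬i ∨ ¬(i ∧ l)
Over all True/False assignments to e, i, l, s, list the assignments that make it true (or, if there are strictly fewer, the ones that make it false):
is false only for:
  e=False, i=True, l=True, s=False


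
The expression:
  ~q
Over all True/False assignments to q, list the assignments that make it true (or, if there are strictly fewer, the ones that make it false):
is true only for:
  q=False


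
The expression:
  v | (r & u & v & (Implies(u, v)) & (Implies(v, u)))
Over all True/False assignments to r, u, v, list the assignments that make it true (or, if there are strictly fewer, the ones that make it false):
is true only for:
  r=False, u=False, v=True;
  r=False, u=True, v=True;
  r=True, u=False, v=True;
  r=True, u=True, v=True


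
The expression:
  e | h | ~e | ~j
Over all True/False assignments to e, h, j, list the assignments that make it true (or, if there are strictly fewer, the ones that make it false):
is always true.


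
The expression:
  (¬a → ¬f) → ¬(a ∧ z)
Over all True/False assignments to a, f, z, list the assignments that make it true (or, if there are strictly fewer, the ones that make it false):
is false only for:
  a=True, f=False, z=True;
  a=True, f=True, z=True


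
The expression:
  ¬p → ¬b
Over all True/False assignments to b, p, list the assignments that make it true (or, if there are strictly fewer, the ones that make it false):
is false only for:
  b=True, p=False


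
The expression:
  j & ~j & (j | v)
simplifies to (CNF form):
False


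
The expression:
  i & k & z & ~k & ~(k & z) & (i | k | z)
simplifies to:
False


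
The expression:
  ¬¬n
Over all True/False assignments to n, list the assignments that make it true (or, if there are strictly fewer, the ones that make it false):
is true only for:
  n=True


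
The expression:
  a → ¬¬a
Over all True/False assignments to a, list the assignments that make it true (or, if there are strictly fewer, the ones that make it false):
is always true.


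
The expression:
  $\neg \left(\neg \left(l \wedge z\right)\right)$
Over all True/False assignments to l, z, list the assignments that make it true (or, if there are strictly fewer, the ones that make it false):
is true only for:
  l=True, z=True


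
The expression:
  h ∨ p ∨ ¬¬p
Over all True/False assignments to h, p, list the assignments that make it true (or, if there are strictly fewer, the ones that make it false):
is false only for:
  h=False, p=False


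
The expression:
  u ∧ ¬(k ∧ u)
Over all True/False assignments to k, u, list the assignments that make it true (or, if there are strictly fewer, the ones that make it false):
is true only for:
  k=False, u=True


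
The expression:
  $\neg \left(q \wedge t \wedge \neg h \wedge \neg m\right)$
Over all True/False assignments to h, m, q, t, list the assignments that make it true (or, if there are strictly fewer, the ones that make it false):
is false only for:
  h=False, m=False, q=True, t=True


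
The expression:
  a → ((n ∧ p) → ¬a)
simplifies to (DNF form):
¬a ∨ ¬n ∨ ¬p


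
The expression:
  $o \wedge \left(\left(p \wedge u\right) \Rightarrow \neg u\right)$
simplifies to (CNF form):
$o \wedge \left(\neg p \vee \neg u\right)$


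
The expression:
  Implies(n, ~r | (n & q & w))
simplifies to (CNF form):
(q | ~n | ~r) & (w | ~n | ~r)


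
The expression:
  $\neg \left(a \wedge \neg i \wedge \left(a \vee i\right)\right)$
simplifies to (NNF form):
$i \vee \neg a$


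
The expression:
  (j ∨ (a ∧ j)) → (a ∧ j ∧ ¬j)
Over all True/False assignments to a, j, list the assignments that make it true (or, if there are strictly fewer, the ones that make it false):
is true only for:
  a=False, j=False;
  a=True, j=False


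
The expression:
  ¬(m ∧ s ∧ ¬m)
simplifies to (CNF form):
True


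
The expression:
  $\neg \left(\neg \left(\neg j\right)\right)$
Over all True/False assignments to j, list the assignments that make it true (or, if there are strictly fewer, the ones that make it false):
is true only for:
  j=False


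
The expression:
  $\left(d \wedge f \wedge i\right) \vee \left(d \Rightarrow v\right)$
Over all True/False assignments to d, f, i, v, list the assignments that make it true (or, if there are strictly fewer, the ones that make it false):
is false only for:
  d=True, f=False, i=False, v=False;
  d=True, f=False, i=True, v=False;
  d=True, f=True, i=False, v=False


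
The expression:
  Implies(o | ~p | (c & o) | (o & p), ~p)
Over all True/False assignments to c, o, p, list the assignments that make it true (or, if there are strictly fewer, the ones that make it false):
is false only for:
  c=False, o=True, p=True;
  c=True, o=True, p=True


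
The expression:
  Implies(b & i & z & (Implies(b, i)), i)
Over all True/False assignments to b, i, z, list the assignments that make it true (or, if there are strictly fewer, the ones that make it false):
is always true.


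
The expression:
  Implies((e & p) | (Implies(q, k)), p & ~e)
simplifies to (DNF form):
(p & ~e) | (q & ~k & ~p)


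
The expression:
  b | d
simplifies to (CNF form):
b | d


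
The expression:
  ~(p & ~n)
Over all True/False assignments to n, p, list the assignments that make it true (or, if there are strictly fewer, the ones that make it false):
is false only for:
  n=False, p=True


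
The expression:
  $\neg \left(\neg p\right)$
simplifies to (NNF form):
$p$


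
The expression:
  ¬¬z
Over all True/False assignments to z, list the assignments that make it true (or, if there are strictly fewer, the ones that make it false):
is true only for:
  z=True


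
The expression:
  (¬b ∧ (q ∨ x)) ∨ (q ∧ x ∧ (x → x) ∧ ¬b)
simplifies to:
¬b ∧ (q ∨ x)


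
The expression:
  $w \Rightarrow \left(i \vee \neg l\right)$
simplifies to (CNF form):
$i \vee \neg l \vee \neg w$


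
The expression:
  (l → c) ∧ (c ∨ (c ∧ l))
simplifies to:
c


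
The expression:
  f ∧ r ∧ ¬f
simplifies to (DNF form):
False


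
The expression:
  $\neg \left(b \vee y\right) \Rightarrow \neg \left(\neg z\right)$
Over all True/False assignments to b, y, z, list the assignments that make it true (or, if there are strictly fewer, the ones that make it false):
is false only for:
  b=False, y=False, z=False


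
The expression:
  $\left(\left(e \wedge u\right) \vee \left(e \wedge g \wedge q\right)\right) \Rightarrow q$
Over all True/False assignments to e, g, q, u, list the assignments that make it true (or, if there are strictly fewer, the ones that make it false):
is false only for:
  e=True, g=False, q=False, u=True;
  e=True, g=True, q=False, u=True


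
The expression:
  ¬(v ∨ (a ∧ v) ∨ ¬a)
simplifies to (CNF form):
a ∧ ¬v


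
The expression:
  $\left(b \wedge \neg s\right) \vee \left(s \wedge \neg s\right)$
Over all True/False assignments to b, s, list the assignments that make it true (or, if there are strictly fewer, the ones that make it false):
is true only for:
  b=True, s=False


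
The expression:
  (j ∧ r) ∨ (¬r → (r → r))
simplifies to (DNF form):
True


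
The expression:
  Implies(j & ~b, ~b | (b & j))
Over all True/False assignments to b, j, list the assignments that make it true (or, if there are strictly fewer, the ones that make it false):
is always true.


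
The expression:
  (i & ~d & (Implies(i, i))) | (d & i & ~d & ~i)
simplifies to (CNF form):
i & ~d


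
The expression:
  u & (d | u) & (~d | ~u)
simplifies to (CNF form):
u & ~d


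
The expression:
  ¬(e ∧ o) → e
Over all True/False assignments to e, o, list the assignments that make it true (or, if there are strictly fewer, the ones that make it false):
is true only for:
  e=True, o=False;
  e=True, o=True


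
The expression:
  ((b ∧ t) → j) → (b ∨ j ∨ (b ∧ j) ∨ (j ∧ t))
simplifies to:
b ∨ j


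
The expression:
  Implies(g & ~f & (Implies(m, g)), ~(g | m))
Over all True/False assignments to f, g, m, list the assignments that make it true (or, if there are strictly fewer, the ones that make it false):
is false only for:
  f=False, g=True, m=False;
  f=False, g=True, m=True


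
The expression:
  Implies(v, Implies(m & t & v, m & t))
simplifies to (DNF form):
True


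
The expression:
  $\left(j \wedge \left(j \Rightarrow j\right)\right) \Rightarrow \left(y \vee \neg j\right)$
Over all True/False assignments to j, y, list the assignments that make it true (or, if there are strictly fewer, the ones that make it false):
is false only for:
  j=True, y=False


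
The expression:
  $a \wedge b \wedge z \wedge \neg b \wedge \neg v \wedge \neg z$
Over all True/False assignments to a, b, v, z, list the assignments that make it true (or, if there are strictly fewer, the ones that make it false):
is never true.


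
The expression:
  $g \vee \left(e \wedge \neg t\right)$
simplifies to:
$g \vee \left(e \wedge \neg t\right)$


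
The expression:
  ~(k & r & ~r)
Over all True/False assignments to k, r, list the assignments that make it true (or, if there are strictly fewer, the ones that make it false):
is always true.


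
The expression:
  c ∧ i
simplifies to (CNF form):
c ∧ i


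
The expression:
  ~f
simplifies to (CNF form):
~f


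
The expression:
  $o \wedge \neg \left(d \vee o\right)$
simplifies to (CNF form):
$\text{False}$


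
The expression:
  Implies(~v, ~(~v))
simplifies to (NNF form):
v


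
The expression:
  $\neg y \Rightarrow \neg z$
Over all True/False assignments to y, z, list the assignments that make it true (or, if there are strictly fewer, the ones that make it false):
is false only for:
  y=False, z=True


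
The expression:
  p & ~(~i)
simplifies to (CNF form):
i & p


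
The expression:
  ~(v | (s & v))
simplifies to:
~v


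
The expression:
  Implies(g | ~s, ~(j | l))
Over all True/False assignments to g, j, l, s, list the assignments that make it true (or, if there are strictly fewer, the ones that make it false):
is true only for:
  g=False, j=False, l=False, s=False;
  g=False, j=False, l=False, s=True;
  g=False, j=False, l=True, s=True;
  g=False, j=True, l=False, s=True;
  g=False, j=True, l=True, s=True;
  g=True, j=False, l=False, s=False;
  g=True, j=False, l=False, s=True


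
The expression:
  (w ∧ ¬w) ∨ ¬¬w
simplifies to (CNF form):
w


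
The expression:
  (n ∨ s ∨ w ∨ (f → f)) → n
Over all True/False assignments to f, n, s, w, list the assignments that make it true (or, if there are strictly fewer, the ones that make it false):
is true only for:
  f=False, n=True, s=False, w=False;
  f=False, n=True, s=False, w=True;
  f=False, n=True, s=True, w=False;
  f=False, n=True, s=True, w=True;
  f=True, n=True, s=False, w=False;
  f=True, n=True, s=False, w=True;
  f=True, n=True, s=True, w=False;
  f=True, n=True, s=True, w=True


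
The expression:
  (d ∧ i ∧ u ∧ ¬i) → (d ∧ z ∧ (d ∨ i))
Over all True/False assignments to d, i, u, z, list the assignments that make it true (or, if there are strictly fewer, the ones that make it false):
is always true.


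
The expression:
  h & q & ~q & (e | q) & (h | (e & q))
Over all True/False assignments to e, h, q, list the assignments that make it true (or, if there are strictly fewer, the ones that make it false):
is never true.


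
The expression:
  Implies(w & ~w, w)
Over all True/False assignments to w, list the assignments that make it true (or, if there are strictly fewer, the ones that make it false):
is always true.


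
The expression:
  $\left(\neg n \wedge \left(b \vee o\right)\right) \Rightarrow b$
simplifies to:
$b \vee n \vee \neg o$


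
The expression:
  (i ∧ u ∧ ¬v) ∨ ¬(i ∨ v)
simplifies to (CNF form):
¬v ∧ (u ∨ ¬i)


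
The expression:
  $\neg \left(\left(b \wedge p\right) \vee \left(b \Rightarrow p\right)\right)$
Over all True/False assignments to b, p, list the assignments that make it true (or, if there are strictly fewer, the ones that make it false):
is true only for:
  b=True, p=False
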